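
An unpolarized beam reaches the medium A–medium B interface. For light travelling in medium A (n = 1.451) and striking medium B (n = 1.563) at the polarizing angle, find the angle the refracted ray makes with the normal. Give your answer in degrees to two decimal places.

θ_t ≈ 42.87°

First find Brewster's angle: tan θ_B = 1.563/1.451 = 1.0772, giving θ_B = 47.13°.
Since θ_B + θ_t = 90° at Brewster incidence, θ_t = 90° − 47.13° = 42.87°.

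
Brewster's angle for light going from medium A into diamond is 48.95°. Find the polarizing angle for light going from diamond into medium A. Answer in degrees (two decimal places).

θ_B' ≈ 41.05°

Reversing the direction swaps n₁ and n₂, so tan θ_B' = 1/tan θ_B and θ_B' = 90° − θ_B.
Hence θ_B' = 90° − 48.95° = 41.05°.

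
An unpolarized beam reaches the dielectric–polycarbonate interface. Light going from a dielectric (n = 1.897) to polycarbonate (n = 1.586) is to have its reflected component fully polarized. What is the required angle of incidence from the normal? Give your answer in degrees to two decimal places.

θ_B ≈ 39.90°

At Brewster's angle the reflected and refracted rays are perpendicular, which with Snell's law gives tan θ_B = n₂/n₁.
tan θ_B = n₂/n₁ = 1.586/1.897 = 0.8361. Taking the arctangent, θ_B = 39.90°.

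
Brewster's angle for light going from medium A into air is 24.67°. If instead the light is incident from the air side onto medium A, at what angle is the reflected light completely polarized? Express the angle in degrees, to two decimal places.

θ_B' ≈ 65.33°

The two Brewster angles are complementary: θ_B' = 90° − θ_B = 90° − 24.67° = 65.33°.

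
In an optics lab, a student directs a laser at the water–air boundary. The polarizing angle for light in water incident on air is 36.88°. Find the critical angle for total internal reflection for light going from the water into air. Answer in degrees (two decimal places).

θ_c ≈ 48.61°

tan θ_B = n₂/n₁ = tan 36.88° = 0.7503.
Total internal reflection: sin θ_c = n₂/n₁ = 0.7503.
θ_c = arcsin(0.7503) = 48.61°.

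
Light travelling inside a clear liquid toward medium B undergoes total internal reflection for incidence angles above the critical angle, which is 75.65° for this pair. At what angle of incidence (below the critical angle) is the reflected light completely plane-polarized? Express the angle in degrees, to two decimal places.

sin θ_c = n₂/n₁, so n₂/n₁ = sin 75.65° = 0.9688.
Brewster: tan θ_B = n₂/n₁ = 0.9688.
θ_B = arctan(0.9688) = 44.09°.

θ_B ≈ 44.09°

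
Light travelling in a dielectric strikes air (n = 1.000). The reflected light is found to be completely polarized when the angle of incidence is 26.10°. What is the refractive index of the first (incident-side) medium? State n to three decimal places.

At the Brewster angle, tan θ_B = n₂/n₁ with n₁ on the incident side (a dielectric) and n₂ on the transmitted side (air).
n₁ = n₂ / tan θ_B = 1.000 / tan 26.10° = 2.041.

n ≈ 2.041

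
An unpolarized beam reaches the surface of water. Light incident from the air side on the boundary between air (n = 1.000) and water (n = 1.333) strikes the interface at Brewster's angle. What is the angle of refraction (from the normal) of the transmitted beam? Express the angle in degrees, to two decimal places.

θ_B = arctan(n₂/n₁) = arctan(1.333/1.000) = 53.12°.
Since θ_B + θ_t = 90° at Brewster incidence, θ_t = 90° − 53.12° = 36.88°.

θ_t ≈ 36.88°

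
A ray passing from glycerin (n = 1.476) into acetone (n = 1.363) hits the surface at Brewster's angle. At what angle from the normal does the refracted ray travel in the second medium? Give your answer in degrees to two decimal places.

θ_t ≈ 47.28°

tan θ_B = n₂/n₁ = 1.363/1.476 = 0.9234, so θ_B = 42.72°.
At Brewster's angle the reflected and refracted rays are perpendicular, so θ_t = 90° − θ_B = 90° − 42.72° = 47.28°.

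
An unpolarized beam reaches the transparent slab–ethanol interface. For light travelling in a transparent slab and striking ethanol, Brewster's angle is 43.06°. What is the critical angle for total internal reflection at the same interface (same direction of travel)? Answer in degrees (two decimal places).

θ_c ≈ 69.14°

tan θ_B = n₂/n₁ = tan 43.06° = 0.9345.
Total internal reflection: sin θ_c = n₂/n₁ = 0.9345.
θ_c = arcsin(0.9345) = 69.14°.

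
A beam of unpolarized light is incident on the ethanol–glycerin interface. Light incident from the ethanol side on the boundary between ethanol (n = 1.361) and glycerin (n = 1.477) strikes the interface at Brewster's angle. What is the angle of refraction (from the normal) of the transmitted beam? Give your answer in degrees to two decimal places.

First find Brewster's angle: tan θ_B = 1.477/1.361 = 1.0852, giving θ_B = 47.34°.
The refracted ray is perpendicular to the reflected ray, so θ_t = 90° − θ_B = 42.66°.

θ_t ≈ 42.66°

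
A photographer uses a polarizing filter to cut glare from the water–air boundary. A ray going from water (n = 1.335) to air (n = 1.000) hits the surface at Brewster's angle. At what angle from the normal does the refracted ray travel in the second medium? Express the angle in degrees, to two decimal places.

θ_t ≈ 53.16°

First find Brewster's angle: tan θ_B = 1.000/1.335 = 0.7491, giving θ_B = 36.84°.
Since θ_B + θ_t = 90° at Brewster incidence, θ_t = 90° − 36.84° = 53.16°.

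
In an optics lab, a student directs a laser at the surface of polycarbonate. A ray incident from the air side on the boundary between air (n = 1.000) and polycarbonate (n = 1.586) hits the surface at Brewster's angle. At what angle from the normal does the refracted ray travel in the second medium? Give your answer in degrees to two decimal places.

θ_t ≈ 32.23°

tan θ_B = n₂/n₁ = 1.586/1.000 = 1.5860, so θ_B = 57.77°.
The refracted ray is perpendicular to the reflected ray, so θ_t = 90° − θ_B = 32.23°.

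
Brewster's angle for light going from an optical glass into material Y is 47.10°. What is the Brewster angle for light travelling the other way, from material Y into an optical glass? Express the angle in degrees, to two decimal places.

Reversing the direction swaps n₁ and n₂, so tan θ_B' = 1/tan θ_B and θ_B' = 90° − θ_B.
Hence θ_B' = 90° − 47.10° = 42.90°.

θ_B' ≈ 42.90°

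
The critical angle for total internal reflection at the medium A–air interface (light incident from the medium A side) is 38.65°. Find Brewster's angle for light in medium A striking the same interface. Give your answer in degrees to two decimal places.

n₂/n₁ = sin θ_c = sin 38.65° = 0.6246.
tan θ_B equals the same ratio, so θ_B = arctan(0.6246) = 31.99°.

θ_B ≈ 31.99°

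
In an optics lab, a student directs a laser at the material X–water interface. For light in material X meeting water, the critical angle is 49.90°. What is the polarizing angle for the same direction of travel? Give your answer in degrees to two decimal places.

At the critical angle sin θ_c = n₂/n₁, giving n₂/n₁ = sin 49.90° = 0.7649.
Then tan θ_B = n₂/n₁ = 0.7649, so θ_B = arctan 0.7649 = 37.41°.

θ_B ≈ 37.41°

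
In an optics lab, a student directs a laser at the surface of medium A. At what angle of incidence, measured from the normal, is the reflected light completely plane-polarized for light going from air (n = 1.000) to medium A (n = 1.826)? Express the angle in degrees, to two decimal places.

Brewster's condition: tan θ_B = n₂/n₁ = 1.826/1.000 = 1.8260. Taking the arctangent, θ_B = 61.29°.

θ_B ≈ 61.29°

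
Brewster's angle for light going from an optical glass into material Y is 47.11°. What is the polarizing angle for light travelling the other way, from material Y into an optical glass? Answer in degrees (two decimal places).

θ_B' ≈ 42.89°

tan θ_B' = n₁/n₂ = 1/tan θ_B, so θ_B' = 90° − θ_B.
θ_B' = 90° − 47.11° = 42.89°.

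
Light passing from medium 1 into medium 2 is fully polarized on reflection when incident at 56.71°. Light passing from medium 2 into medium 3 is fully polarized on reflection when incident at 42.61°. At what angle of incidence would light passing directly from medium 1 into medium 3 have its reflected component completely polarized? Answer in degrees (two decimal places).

tan θ_B(1→2) = n₂/n₁ = tan 56.71° = 1.5229.
tan θ_B(2→3) = n₃/n₂ = tan 42.61° = 0.9199.
n₃/n₁ = 1.4009. Then tan θ_B(1→3) = n₃/n₁, so θ_B(1→3) = arctan(1.4009) = 54.48°.

θ_B ≈ 54.48°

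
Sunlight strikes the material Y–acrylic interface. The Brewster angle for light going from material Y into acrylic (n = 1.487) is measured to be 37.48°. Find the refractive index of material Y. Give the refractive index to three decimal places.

Brewster's law: tan θ_B = n₂/n₁ (light incident in material Y, refracted into acrylic).
n₁ = n₂ / tan θ_B = 1.487 / tan 37.48° = 1.939.

n ≈ 1.939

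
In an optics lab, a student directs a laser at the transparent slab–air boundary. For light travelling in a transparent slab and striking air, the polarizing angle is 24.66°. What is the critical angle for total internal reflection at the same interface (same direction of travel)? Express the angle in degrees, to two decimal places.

θ_c ≈ 27.33°

n₂/n₁ = tan 24.66° = 0.4591; the critical angle satisfies sin θ_c = n₂/n₁.
θ_c = arcsin(0.4591) = 27.33°.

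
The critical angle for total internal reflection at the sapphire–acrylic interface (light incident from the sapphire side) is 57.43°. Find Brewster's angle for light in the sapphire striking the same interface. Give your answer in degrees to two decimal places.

sin θ_c = n₂/n₁, so n₂/n₁ = sin 57.43° = 0.8427.
Brewster: tan θ_B = n₂/n₁ = 0.8427.
θ_B = arctan(0.8427) = 40.12°.

θ_B ≈ 40.12°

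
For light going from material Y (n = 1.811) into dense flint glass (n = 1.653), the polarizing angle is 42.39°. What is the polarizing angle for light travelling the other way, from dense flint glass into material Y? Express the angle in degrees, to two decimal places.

Reversing the direction swaps n₁ and n₂, so tan θ_B' = 1/tan θ_B and θ_B' = 90° − θ_B.
Hence θ_B' = 90° − 42.39° = 47.61°.

θ_B' ≈ 47.61°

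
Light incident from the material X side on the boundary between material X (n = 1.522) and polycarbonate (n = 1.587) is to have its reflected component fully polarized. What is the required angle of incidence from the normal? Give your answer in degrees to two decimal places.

At Brewster's angle the reflected and refracted rays are perpendicular, which with Snell's law gives tan θ_B = n₂/n₁.
Brewster's condition: tan θ_B = n₂/n₁ = 1.587/1.522 = 1.0427. Taking the arctangent, θ_B = 46.20°.

θ_B ≈ 46.20°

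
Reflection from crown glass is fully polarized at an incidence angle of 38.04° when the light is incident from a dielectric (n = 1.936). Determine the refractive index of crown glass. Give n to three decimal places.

Brewster's law: tan θ_B = n₂/n₁ (light incident in a dielectric, refracted into crown glass).
n₂ = n₁ tan θ_B = 1.936 × tan 38.04° = 1.515.

n ≈ 1.515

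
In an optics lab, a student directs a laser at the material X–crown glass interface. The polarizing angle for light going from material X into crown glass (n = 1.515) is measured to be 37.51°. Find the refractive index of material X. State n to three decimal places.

Full polarization of the reflected beam means tan θ_B = n₂/n₁, where n₁ is the incident medium (material X).
n₁ = n₂ / tan θ_B = 1.515 / tan 37.51° = 1.974.

n ≈ 1.974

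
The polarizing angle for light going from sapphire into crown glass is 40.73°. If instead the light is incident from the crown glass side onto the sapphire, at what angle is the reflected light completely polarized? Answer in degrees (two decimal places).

The two Brewster angles are complementary: θ_B' = 90° − θ_B = 90° − 40.73° = 49.27°.

θ_B' ≈ 49.27°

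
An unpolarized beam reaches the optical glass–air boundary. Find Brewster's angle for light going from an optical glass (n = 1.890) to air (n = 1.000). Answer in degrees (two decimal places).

θ_B ≈ 27.88°

Here n₂/n₁ = 1.000/1.890 = 0.5291, and Brewster's law gives tan θ_B = n₂/n₁. Taking the arctangent, θ_B = 27.88°.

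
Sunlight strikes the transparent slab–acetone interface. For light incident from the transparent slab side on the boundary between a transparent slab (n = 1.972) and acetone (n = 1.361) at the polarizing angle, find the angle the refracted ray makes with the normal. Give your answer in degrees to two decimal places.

θ_t ≈ 55.39°

First find Brewster's angle: tan θ_B = 1.361/1.972 = 0.6902, giving θ_B = 34.61°.
At Brewster's angle the reflected and refracted rays are perpendicular, so θ_t = 90° − θ_B = 90° − 34.61° = 55.39°.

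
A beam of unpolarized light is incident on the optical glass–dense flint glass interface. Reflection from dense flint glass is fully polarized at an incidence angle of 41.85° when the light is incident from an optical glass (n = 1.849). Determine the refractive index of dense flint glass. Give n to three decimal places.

At the Brewster angle, tan θ_B = n₂/n₁ with n₁ on the incident side (an optical glass) and n₂ on the transmitted side (dense flint glass).
n₂ = n₁ tan θ_B = 1.849 × tan 41.85° = 1.656.

n ≈ 1.656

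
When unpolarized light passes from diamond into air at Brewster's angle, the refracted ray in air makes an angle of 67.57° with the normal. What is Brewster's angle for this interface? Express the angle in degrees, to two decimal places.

θ_B ≈ 22.43°

Since the reflected and refracted rays are at right angles at the polarizing angle, θ_B + θ_t = 90°.
θ_B = 90° − 67.57° = 22.43°.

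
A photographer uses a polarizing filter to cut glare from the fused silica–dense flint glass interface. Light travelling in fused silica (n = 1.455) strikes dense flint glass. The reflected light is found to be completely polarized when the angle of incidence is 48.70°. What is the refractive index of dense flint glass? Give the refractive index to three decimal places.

At Brewster's angle, tan θ_B = n₂/n₁ with n₁ on the incident side (fused silica) and n₂ on the transmitted side (dense flint glass).
n₂ = n₁ tan θ_B = 1.455 × tan 48.70° = 1.656.

n ≈ 1.656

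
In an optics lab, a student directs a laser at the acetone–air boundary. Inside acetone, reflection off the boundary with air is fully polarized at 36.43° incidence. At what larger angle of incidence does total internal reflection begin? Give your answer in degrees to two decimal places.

From Brewster, n₂/n₁ = tan θ_B = tan 36.43° = 0.7381.
Then sin θ_c = n₂/n₁ = 0.7381, so θ_c = arcsin 0.7381 = 47.57°.

θ_c ≈ 47.57°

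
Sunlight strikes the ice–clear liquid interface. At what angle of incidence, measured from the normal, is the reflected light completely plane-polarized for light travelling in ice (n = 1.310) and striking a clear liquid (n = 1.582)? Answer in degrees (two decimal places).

At Brewster's angle the reflected and refracted rays are perpendicular, which with Snell's law gives tan θ_B = n₂/n₁.
tan θ_B = n₂/n₁ = 1.582/1.310 = 1.2076.
So θ_B = arctan 1.2076 = 50.37°.

θ_B ≈ 50.37°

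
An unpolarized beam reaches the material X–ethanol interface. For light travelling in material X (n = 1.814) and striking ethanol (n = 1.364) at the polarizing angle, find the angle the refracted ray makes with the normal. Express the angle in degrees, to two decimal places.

tan θ_B = n₂/n₁ = 1.364/1.814 = 0.7519, so θ_B = 36.94°.
The refracted ray is perpendicular to the reflected ray, so θ_t = 90° − θ_B = 53.06°.

θ_t ≈ 53.06°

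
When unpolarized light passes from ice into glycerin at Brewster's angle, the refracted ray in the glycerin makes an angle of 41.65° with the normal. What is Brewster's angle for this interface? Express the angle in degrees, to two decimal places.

Since the reflected and refracted rays are at right angles at the polarizing angle, θ_B + θ_t = 90°.
So θ_B = 90° − θ_t = 90° − 41.65° = 48.35°.

θ_B ≈ 48.35°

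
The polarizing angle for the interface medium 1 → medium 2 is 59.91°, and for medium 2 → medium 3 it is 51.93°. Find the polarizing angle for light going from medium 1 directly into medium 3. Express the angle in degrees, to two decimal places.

tan θ_B(1→2) = n₂/n₁ = tan 59.91° = 1.7258.
tan θ_B(2→3) = n₃/n₂ = tan 51.93° = 1.2767.
So n₃/n₁ = (n₂/n₁)(n₃/n₂) = 1.7258 × 1.2767 = 2.2033.
θ_B(1→3) = arctan(2.2033) = 65.59°.

θ_B ≈ 65.59°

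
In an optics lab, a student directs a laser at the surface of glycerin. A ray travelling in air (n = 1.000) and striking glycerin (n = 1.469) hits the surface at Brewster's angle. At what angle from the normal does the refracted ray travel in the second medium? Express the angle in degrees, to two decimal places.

θ_t ≈ 34.24°

First find Brewster's angle: tan θ_B = 1.469/1.000 = 1.4690, giving θ_B = 55.76°.
The refracted ray is perpendicular to the reflected ray, so θ_t = 90° − θ_B = 34.24°.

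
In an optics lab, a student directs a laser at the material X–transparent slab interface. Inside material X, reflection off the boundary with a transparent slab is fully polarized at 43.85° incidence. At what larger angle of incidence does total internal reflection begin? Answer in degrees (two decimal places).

n₂/n₁ = tan 43.85° = 0.9606; the critical angle satisfies sin θ_c = n₂/n₁.
θ_c = arcsin(0.9606) = 73.87°.

θ_c ≈ 73.87°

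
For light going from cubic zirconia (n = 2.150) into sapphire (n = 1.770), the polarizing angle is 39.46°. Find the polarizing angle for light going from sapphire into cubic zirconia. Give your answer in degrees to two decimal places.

tan θ_B' = n₁/n₂ = 1/tan θ_B, so θ_B' = 90° − θ_B.
θ_B' = 90° − 39.46° = 50.54°.

θ_B' ≈ 50.54°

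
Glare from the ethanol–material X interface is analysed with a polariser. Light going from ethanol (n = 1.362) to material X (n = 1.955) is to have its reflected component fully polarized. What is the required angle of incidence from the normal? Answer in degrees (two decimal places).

Brewster's condition: tan θ_B = n₂/n₁ = 1.955/1.362 = 1.4354.
So θ_B = arctan 1.4354 = 55.14°.

θ_B ≈ 55.14°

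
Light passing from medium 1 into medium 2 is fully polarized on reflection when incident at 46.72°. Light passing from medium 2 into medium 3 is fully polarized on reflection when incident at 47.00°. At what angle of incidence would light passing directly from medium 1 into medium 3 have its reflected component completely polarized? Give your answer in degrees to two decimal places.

θ_B ≈ 48.71°

n₂/n₁ = tan 46.72° = 1.0619 and n₃/n₂ = tan 47.00° = 1.0724.
n₃/n₁ = 1.1388. Then tan θ_B(1→3) = n₃/n₁, so θ_B(1→3) = arctan(1.1388) = 48.71°.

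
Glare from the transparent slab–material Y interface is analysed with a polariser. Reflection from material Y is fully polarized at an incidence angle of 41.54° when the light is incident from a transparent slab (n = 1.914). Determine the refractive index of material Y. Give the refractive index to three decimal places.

n ≈ 1.696

At the Brewster angle, tan θ_B = n₂/n₁ with n₁ on the incident side (a transparent slab) and n₂ on the transmitted side (material Y).
n₂ = n₁ tan θ_B = 1.914 × tan 41.54° = 1.696.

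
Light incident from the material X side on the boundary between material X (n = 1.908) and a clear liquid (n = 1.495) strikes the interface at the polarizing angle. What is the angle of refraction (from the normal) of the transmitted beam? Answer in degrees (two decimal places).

θ_B = arctan(n₂/n₁) = arctan(1.495/1.908) = 38.08°.
The refracted ray is perpendicular to the reflected ray, so θ_t = 90° − θ_B = 51.92°.

θ_t ≈ 51.92°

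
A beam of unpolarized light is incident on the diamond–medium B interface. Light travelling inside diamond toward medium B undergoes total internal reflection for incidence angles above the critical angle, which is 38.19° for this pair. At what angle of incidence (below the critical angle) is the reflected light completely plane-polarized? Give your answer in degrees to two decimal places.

sin θ_c = n₂/n₁, so n₂/n₁ = sin 38.19° = 0.6183.
Brewster: tan θ_B = n₂/n₁ = 0.6183.
θ_B = arctan(0.6183) = 31.73°.

θ_B ≈ 31.73°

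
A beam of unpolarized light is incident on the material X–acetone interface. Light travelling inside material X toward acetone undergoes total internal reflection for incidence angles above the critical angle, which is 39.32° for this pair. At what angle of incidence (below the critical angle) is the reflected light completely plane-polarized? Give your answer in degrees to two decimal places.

θ_B ≈ 32.36°

At the critical angle sin θ_c = n₂/n₁, giving n₂/n₁ = sin 39.32° = 0.6337.
Then tan θ_B = n₂/n₁ = 0.6337, so θ_B = arctan 0.6337 = 32.36°.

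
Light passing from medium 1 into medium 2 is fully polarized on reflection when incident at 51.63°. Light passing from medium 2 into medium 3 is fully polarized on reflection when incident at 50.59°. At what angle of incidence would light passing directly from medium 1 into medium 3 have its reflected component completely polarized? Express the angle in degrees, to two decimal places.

θ_B ≈ 56.95°

n₂/n₁ = tan 51.63° = 1.2630 and n₃/n₂ = tan 50.59° = 1.2170.
So n₃/n₁ = (n₂/n₁)(n₃/n₂) = 1.2630 × 1.2170 = 1.5371.
θ_B(1→3) = arctan(1.5371) = 56.95°.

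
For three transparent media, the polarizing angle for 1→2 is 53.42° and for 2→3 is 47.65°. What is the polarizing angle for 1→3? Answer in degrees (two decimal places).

θ_B ≈ 55.92°

n₂/n₁ = tan 53.42° = 1.3475 and n₃/n₂ = tan 47.65° = 1.0971.
So n₃/n₁ = (n₂/n₁)(n₃/n₂) = 1.3475 × 1.0971 = 1.4783.
θ_B(1→3) = arctan(1.4783) = 55.92°.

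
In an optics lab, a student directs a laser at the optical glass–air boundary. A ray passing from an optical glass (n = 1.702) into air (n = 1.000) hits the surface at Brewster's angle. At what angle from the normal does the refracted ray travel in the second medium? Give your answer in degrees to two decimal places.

θ_t ≈ 59.56°

tan θ_B = n₂/n₁ = 1.000/1.702 = 0.5875, so θ_B = 30.44°.
The refracted ray is perpendicular to the reflected ray, so θ_t = 90° − θ_B = 59.56°.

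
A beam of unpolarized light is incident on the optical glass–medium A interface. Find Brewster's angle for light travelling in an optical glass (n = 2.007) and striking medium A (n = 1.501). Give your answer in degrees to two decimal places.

tan θ_B = n₂/n₁ = 1.501/2.007 = 0.7479. Taking the arctangent, θ_B = 36.79°.

θ_B ≈ 36.79°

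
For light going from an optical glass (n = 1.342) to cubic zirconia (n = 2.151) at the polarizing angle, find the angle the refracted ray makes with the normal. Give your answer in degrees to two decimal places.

θ_t ≈ 31.96°

tan θ_B = n₂/n₁ = 2.151/1.342 = 1.6028, so θ_B = 58.04°.
The refracted ray is perpendicular to the reflected ray, so θ_t = 90° − θ_B = 31.96°.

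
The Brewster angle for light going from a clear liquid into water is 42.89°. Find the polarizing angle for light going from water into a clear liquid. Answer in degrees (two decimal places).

Reversing the direction swaps n₁ and n₂, so tan θ_B' = 1/tan θ_B and θ_B' = 90° − θ_B.
Hence θ_B' = 90° − 42.89° = 47.11°.

θ_B' ≈ 47.11°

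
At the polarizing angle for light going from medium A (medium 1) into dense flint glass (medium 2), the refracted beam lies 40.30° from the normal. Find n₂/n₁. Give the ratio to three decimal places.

n₂/n₁ ≈ 1.179

θ_B + θ_t = 90°, so θ_B = 90° − 40.30° = 49.70°.
Then n₂/n₁ = tan θ_B = tan 49.70° = 1.179.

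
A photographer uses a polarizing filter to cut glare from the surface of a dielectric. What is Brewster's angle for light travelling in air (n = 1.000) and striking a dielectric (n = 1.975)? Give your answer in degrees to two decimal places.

θ_B ≈ 63.15°

Brewster's condition: tan θ_B = n₂/n₁ = 1.975/1.000 = 1.9750. Taking the arctangent, θ_B = 63.15°.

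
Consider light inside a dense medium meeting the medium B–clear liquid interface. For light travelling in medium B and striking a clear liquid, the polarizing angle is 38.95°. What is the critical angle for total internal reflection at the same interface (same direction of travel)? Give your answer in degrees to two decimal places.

θ_c ≈ 53.93°

tan θ_B = n₂/n₁ = tan 38.95° = 0.8083.
Total internal reflection: sin θ_c = n₂/n₁ = 0.8083.
θ_c = arcsin(0.8083) = 53.93°.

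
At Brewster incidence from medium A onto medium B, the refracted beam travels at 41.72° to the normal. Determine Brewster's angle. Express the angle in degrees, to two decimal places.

θ_B ≈ 48.28°

At Brewster's angle the reflected and refracted rays are perpendicular, so θ_B + θ_t = 90°.
So θ_B = 90° − θ_t = 90° − 41.72° = 48.28°.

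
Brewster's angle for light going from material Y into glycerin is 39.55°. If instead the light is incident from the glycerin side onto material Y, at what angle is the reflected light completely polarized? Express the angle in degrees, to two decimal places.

The two Brewster angles are complementary: θ_B' = 90° − θ_B = 90° − 39.55° = 50.45°.

θ_B' ≈ 50.45°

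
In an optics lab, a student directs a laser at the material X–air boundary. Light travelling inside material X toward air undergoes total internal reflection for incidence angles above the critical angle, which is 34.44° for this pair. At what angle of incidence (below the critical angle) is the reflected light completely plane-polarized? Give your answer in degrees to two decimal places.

n₂/n₁ = sin θ_c = sin 34.44° = 0.5655.
tan θ_B equals the same ratio, so θ_B = arctan(0.5655) = 29.49°.

θ_B ≈ 29.49°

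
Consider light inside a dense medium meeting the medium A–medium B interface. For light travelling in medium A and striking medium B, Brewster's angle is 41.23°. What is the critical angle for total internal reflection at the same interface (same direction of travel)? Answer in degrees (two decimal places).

θ_c ≈ 61.21°

tan θ_B = n₂/n₁ = tan 41.23° = 0.8764.
Total internal reflection: sin θ_c = n₂/n₁ = 0.8764.
θ_c = arcsin(0.8764) = 61.21°.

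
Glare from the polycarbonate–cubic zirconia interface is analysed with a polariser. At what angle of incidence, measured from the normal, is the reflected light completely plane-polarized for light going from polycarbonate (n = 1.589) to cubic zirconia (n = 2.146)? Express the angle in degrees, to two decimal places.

θ_B ≈ 53.48°

At Brewster's angle the reflected and refracted rays are perpendicular, which with Snell's law gives tan θ_B = n₂/n₁.
Here n₂/n₁ = 2.146/1.589 = 1.3505, and Brewster's law gives tan θ_B = n₂/n₁.
θ_B = arctan(1.3505) = 53.48°.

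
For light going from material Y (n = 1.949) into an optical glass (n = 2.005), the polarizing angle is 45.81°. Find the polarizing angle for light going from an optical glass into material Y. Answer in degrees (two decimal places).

Reversing the direction swaps n₁ and n₂, so tan θ_B' = 1/tan θ_B and θ_B' = 90° − θ_B.
Hence θ_B' = 90° − 45.81° = 44.19°.

θ_B' ≈ 44.19°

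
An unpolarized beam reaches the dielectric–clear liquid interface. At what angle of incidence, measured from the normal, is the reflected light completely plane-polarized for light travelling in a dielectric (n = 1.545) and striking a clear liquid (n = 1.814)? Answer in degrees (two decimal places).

θ_B ≈ 49.58°

At Brewster's angle the reflected and refracted rays are perpendicular, which with Snell's law gives tan θ_B = n₂/n₁.
Brewster's condition: tan θ_B = n₂/n₁ = 1.814/1.545 = 1.1741.
θ_B = arctan(1.1741) = 49.58°.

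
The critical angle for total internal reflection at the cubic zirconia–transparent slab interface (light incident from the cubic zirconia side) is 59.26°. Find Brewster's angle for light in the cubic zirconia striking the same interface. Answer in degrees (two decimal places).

θ_B ≈ 40.68°

sin θ_c = n₂/n₁, so n₂/n₁ = sin 59.26° = 0.8595.
Brewster: tan θ_B = n₂/n₁ = 0.8595.
θ_B = arctan(0.8595) = 40.68°.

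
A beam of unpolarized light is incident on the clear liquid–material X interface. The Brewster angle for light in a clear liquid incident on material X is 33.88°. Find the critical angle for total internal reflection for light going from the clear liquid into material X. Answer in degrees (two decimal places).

θ_c ≈ 42.18°

n₂/n₁ = tan 33.88° = 0.6715; the critical angle satisfies sin θ_c = n₂/n₁.
θ_c = arcsin(0.6715) = 42.18°.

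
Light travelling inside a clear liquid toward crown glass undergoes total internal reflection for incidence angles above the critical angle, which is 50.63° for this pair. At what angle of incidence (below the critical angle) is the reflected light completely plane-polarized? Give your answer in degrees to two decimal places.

θ_B ≈ 37.71°

At the critical angle sin θ_c = n₂/n₁, giving n₂/n₁ = sin 50.63° = 0.7731.
Then tan θ_B = n₂/n₁ = 0.7731, so θ_B = arctan 0.7731 = 37.71°.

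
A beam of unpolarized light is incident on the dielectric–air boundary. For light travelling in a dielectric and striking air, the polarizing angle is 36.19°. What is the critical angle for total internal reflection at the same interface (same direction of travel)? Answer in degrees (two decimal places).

θ_c ≈ 47.02°

tan θ_B = n₂/n₁ = tan 36.19° = 0.7316.
Total internal reflection: sin θ_c = n₂/n₁ = 0.7316.
θ_c = arcsin(0.7316) = 47.02°.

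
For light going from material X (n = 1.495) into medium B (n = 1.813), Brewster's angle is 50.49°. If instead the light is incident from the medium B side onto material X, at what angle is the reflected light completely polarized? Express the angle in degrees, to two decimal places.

θ_B' ≈ 39.51°

The two Brewster angles are complementary: θ_B' = 90° − θ_B = 90° − 50.49° = 39.51°.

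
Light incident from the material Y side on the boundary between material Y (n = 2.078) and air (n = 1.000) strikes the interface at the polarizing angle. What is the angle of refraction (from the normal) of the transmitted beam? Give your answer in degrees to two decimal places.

θ_t ≈ 64.30°

θ_B = arctan(n₂/n₁) = arctan(1.000/2.078) = 25.70°.
At Brewster's angle the reflected and refracted rays are perpendicular, so θ_t = 90° − θ_B = 90° − 25.70° = 64.30°.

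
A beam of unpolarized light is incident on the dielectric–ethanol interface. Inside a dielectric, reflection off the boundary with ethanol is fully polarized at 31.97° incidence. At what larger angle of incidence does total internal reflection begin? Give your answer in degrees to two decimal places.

θ_c ≈ 38.62°

From Brewster, n₂/n₁ = tan θ_B = tan 31.97° = 0.6241.
Then sin θ_c = n₂/n₁ = 0.6241, so θ_c = arcsin 0.6241 = 38.62°.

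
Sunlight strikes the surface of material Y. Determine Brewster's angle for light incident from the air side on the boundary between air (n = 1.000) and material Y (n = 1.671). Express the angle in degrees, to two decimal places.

θ_B ≈ 59.10°

Here n₂/n₁ = 1.671/1.000 = 1.6710, and Brewster's law gives tan θ_B = n₂/n₁.
θ_B = arctan(1.6710) = 59.10°.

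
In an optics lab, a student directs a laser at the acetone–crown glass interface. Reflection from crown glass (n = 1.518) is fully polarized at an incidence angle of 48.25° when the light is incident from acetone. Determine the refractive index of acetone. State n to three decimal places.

Full polarization of the reflected beam means tan θ_B = n₂/n₁, where n₁ is the incident medium (acetone).
n₁ = n₂ / tan θ_B = 1.518 / tan 48.25° = 1.355.

n ≈ 1.355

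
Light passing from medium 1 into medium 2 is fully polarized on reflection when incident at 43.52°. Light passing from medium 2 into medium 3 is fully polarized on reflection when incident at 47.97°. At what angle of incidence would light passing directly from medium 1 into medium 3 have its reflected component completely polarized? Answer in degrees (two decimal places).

Each Brewster angle gives a ratio: n₂/n₁ = tan 43.52° = 0.9496, n₃/n₂ = tan 47.97° = 1.1094.
n₃/n₁ = 1.0536. Then tan θ_B(1→3) = n₃/n₁, so θ_B(1→3) = arctan(1.0536) = 46.49°.

θ_B ≈ 46.49°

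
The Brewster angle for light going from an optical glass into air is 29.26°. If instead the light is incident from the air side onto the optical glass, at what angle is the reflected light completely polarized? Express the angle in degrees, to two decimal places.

θ_B' ≈ 60.74°

Reversing the direction swaps n₁ and n₂, so tan θ_B' = 1/tan θ_B and θ_B' = 90° − θ_B.
Hence θ_B' = 90° − 29.26° = 60.74°.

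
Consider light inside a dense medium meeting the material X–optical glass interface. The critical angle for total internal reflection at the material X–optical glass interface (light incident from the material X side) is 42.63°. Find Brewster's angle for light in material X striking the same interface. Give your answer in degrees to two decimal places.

θ_B ≈ 34.11°

At the critical angle sin θ_c = n₂/n₁, giving n₂/n₁ = sin 42.63° = 0.6773.
Then tan θ_B = n₂/n₁ = 0.6773, so θ_B = arctan 0.6773 = 34.11°.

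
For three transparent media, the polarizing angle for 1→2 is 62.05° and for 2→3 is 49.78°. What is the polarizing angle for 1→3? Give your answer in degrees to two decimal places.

θ_B ≈ 65.83°

n₂/n₁ = tan 62.05° = 1.8847 and n₃/n₂ = tan 49.78° = 1.1825.
So n₃/n₁ = (n₂/n₁)(n₃/n₂) = 1.8847 × 1.1825 = 2.2287.
θ_B(1→3) = arctan(2.2287) = 65.83°.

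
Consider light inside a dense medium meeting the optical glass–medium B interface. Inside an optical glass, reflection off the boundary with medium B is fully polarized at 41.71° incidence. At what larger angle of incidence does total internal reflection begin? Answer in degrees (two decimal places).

θ_c ≈ 63.03°

From Brewster, n₂/n₁ = tan θ_B = tan 41.71° = 0.8913.
Then sin θ_c = n₂/n₁ = 0.8913, so θ_c = arcsin 0.8913 = 63.03°.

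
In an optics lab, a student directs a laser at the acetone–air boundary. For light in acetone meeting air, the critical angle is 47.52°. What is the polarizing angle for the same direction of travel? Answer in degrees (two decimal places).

θ_B ≈ 36.41°

n₂/n₁ = sin θ_c = sin 47.52° = 0.7375.
tan θ_B equals the same ratio, so θ_B = arctan(0.7375) = 36.41°.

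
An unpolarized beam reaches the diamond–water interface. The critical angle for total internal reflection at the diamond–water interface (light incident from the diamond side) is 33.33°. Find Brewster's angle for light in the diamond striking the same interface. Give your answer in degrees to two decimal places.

n₂/n₁ = sin θ_c = sin 33.33° = 0.5495.
tan θ_B equals the same ratio, so θ_B = arctan(0.5495) = 28.79°.

θ_B ≈ 28.79°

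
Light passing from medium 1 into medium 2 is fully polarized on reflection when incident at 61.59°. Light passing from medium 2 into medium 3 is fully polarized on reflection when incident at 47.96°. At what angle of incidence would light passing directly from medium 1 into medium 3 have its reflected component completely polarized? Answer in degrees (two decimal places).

n₂/n₁ = tan 61.59° = 1.8487 and n₃/n₂ = tan 47.96° = 1.1091.
Multiplying, n₃/n₁ = 1.8487 × 1.1091 = 2.0503, and θ_B(1→3) = arctan 2.0503 = 64.00°.

θ_B ≈ 64.00°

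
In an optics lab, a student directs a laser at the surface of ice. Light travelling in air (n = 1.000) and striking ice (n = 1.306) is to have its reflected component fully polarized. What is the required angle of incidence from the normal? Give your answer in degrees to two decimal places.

θ_B ≈ 52.56°

The reflected p-component vanishes when tan θ_B = n₂/n₁.
Here n₂/n₁ = 1.306/1.000 = 1.3060, and Brewster's law gives tan θ_B = n₂/n₁.
So θ_B = arctan 1.3060 = 52.56°.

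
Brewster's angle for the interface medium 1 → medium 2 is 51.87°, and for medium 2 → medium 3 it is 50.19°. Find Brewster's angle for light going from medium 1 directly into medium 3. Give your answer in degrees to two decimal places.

tan θ_B(1→2) = n₂/n₁ = tan 51.87° = 1.2740.
tan θ_B(2→3) = n₃/n₂ = tan 50.19° = 1.1998.
Multiplying, n₃/n₁ = 1.2740 × 1.1998 = 1.5285, and θ_B(1→3) = arctan 1.5285 = 56.81°.

θ_B ≈ 56.81°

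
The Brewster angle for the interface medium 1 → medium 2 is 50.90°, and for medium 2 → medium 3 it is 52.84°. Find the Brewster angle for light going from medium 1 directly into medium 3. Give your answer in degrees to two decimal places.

θ_B ≈ 58.37°

n₂/n₁ = tan 50.90° = 1.2305 and n₃/n₂ = tan 52.84° = 1.3194.
Multiplying, n₃/n₁ = 1.2305 × 1.3194 = 1.6235, and θ_B(1→3) = arctan 1.6235 = 58.37°.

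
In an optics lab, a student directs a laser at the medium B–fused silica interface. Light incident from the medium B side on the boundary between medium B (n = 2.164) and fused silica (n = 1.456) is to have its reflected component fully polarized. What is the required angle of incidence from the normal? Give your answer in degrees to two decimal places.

θ_B ≈ 33.93°

At Brewster's angle the reflected and refracted rays are perpendicular, which with Snell's law gives tan θ_B = n₂/n₁.
Here n₂/n₁ = 1.456/2.164 = 0.6728, and Brewster's law gives tan θ_B = n₂/n₁. Taking the arctangent, θ_B = 33.93°.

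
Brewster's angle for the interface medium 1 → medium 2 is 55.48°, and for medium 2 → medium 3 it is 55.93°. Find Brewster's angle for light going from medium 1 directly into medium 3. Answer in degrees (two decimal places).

n₂/n₁ = tan 55.48° = 1.4539 and n₃/n₂ = tan 55.93° = 1.4787.
n₃/n₁ = 2.1499. Then tan θ_B(1→3) = n₃/n₁, so θ_B(1→3) = arctan(2.1499) = 65.05°.

θ_B ≈ 65.05°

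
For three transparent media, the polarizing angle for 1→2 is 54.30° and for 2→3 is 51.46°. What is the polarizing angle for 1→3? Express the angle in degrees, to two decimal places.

θ_B ≈ 60.21°

tan θ_B(1→2) = n₂/n₁ = tan 54.30° = 1.3916.
tan θ_B(2→3) = n₃/n₂ = tan 51.46° = 1.2554.
Multiplying, n₃/n₁ = 1.3916 × 1.2554 = 1.7470, and θ_B(1→3) = arctan 1.7470 = 60.21°.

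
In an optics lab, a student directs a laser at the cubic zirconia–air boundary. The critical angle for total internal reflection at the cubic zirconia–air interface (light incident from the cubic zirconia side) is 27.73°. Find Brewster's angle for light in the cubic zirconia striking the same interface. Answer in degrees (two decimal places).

n₂/n₁ = sin θ_c = sin 27.73° = 0.4653.
tan θ_B equals the same ratio, so θ_B = arctan(0.4653) = 24.95°.

θ_B ≈ 24.95°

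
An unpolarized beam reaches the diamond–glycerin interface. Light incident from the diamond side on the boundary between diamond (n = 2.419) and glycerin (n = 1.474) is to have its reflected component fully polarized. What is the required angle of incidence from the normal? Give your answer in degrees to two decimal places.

Here n₂/n₁ = 1.474/2.419 = 0.6093, and Brewster's law gives tan θ_B = n₂/n₁.
So θ_B = arctan 0.6093 = 31.36°.

θ_B ≈ 31.36°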